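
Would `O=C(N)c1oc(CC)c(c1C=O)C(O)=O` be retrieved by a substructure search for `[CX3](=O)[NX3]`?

The pattern [CX3](=O)[NX3] describes a carbonyl carbon bonded to a trivalent nitrogen — an amide.
The molecule carries a primary amide (-C(=O)NH2), whose atoms satisfy every constraint of the query, so the pattern matches.

Yes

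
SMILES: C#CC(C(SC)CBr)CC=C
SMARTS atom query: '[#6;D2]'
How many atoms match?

4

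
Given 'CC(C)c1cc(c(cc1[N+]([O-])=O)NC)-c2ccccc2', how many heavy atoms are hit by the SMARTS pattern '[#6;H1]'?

The query [#6;H1] means: any carbon bearing exactly one hydrogen.
Check the 20 heavy atoms by environment: 5× c (aromatic, H0) → no; 7× c (aromatic, H1) → match; 1× N (H1) → no; 3× C (H3) → no; 1× N (charge +1, H0) → no; 1× O (charge -1, H0) → no; 1× O (H0) → no; 1× C (H1) → match.
Summing the matching environments: 7 + 1 = 8 matching atoms.

8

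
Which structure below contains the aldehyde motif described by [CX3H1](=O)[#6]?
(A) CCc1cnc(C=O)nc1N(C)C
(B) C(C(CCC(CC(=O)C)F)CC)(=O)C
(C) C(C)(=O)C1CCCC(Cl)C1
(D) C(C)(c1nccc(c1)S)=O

A

[CX3H1](=O)[#6] describes an sp2 carbon with one H, double-bonded to O and single-bonded to carbon (an aldehyde).
(A) contains an aldehyde (-CHO), which satisfies every atom and bond constraint.
(B) has an acetyl/ketone group (-C(=O)CH3) but the carbonyl carbon has H0 (two carbon neighbours), not H1.
(C) has an acetyl/ketone group (-C(=O)CH3) but the carbonyl carbon has H0 (two carbon neighbours), not H1.
(D) has an acetyl/ketone group (-C(=O)CH3) but the carbonyl carbon has H0 (two carbon neighbours), not H1.
So the answer is (A).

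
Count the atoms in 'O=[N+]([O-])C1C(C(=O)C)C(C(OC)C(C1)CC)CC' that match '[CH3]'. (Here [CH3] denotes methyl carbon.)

The query [CH3] means: aliphatic carbon with exactly three hydrogens.
Check the 18 heavy atoms by environment: 3× C (H2) → no; 5× C (H1) → no; 1× C (H0) → no; 3× O (H0) → no; 4× C (H3) → match; 1× N (charge +1, H0) → no; 1× O (charge -1, H0) → no.
That gives 4 matching atoms.

4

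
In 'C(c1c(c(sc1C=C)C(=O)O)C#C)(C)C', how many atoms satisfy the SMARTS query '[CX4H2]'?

0

The query [CX4H2] means: sp3 carbon (X4) with exactly two hydrogens.
Check the 15 heavy atoms by environment: 1× s (aromatic, H0, X2) → no; 4× c (aromatic, H0, X3) → no; 1× C (H0, X3) → no; 1× O (H0, X1) → no; 1× O (H1, X2) → no; 1× C (H1, X4) → no; 2× C (H3, X4) → no; 1× C (H0, X2) → no; 1× C (H1, X2) → no; 1× C (H1, X3) → no; 1× C (H2, X3) → no.
No environment satisfies the query, so 0 matching atoms.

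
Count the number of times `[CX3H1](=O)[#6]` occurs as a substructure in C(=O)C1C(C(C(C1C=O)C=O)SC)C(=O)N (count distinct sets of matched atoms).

[CX3H1](=O)[#6] is the SMARTS for an aldehyde: an sp2 carbon with one H, double-bonded to O and single-bonded to carbon.
The molecule carries 3 separate instances of an aldehyde (-CHO) meeting every constraint; each maps to a distinct set of atoms, giving 3 matches.

3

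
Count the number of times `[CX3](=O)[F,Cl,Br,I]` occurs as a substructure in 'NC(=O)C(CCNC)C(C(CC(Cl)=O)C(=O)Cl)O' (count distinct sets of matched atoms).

2

[CX3](=O)[F,Cl,Br,I] is the SMARTS for an acyl halide: a carbonyl carbon bonded to a halogen.
The molecule carries 2 separate instances of an acyl chloride (-C(=O)Cl) meeting every constraint; each maps to a distinct set of atoms, giving 2 matches.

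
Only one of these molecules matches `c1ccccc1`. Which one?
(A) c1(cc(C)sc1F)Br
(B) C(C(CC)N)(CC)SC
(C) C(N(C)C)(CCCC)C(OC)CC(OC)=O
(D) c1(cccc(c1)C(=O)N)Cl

D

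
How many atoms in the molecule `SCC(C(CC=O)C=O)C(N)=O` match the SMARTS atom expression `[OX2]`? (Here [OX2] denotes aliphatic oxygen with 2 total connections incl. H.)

0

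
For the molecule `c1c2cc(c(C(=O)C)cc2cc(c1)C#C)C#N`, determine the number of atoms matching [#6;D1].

The query [#6;D1] means: carbon bonded to exactly one heavy atom.
Check the 17 heavy atoms by environment: 5× c (aromatic, D3) → no; 5× c (aromatic, D2) → no; 2× C (D2) → no; 1× N (D1) → no; 1× C (D3) → no; 1× O (D1) → no; 2× C (D1) → match.
That gives 2 matching atoms.

2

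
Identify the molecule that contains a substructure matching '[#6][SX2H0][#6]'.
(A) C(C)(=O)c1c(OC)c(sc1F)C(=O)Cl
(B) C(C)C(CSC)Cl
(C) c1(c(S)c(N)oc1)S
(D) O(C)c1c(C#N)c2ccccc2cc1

B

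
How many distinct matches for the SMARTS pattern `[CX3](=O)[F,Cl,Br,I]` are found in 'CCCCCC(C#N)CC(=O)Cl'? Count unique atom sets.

1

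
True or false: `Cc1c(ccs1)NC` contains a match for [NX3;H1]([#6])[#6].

True

The pattern [NX3;H1]([#6])[#6] describes a trivalent nitrogen with one H, bonded to two carbons — a secondary amine.
The molecule carries an N-methylamino group (-NHCH3), whose atoms satisfy every constraint of the query, so the pattern matches.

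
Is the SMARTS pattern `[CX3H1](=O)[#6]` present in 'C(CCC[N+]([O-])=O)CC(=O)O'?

No

The pattern [CX3H1](=O)[#6] describes an sp2 carbon with one H, double-bonded to O and single-bonded to carbon — an aldehyde.
The closest candidate here is a carboxylic acid group (-C(=O)OH), but the carbonyl carbon has H0 and is bonded to O, not H1. No other fragment satisfies the full query, so there is no match.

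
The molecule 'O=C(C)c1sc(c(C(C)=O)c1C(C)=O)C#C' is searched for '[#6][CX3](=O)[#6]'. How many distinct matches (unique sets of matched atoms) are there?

[#6][CX3](=O)[#6] is the SMARTS for a ketone: a carbonyl carbon (no H) flanked by two carbons.
The molecule carries 3 separate instances of an acetyl/ketone group (-C(=O)CH3) meeting every constraint; each maps to a distinct set of atoms, giving 3 matches.

3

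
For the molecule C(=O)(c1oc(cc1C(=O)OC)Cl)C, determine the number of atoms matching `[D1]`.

5

Check the 13 heavy atoms by environment: 1× o (aromatic, D2) → no; 3× c (aromatic, D3) → no; 1× c (aromatic, D2) → no; 2× C (D3) → no; 2× O (D1) → match; 1× O (D2) → no; 2× C (D1) → match; 1× Cl (D1) → match.
Summing the matching environments: 2 + 2 + 1 = 5 matching atoms.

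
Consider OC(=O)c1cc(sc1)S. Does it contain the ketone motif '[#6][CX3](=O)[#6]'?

No

The pattern [#6][CX3](=O)[#6] describes a carbonyl carbon (no H) flanked by two carbons — a ketone.
The closest candidate here is a carboxylic acid group (-C(=O)OH), but one neighbour of the carbonyl carbon is O, not C. No other fragment satisfies the full query, so there is no match.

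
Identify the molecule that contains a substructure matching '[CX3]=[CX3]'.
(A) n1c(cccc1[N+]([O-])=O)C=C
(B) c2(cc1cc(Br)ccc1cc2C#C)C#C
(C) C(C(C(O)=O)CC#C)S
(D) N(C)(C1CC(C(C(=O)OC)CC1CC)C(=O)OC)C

A

[CX3]=[CX3] describes a non-aromatic C=C double bond between two sp2 carbons (an alkene).
(A) contains a vinyl group (-CH=CH2), which satisfies every atom and bond constraint.
(B) has an ethynyl group (-C#CH) but the C-C bond is a triple bond, not a double bond.
(C) has an ethynyl group (-C#CH) but the C-C bond is a triple bond, not a double bond.
(D) has an ethyl group (-CH2CH3) but its C-C bond is a single bond between CX4 carbons, not CX3=CX3.
So the answer is (A).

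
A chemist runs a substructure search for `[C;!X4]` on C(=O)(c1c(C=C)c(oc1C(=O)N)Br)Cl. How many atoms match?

4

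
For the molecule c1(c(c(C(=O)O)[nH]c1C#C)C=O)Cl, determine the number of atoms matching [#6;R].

4

The query [#6;R] means: carbon that is part of a ring.
Check the 13 heavy atoms by environment: 1× n (aromatic, in 5-ring) → no; 4× c (aromatic, in 5-ring) → match; 1× Cl (acyclic) → no; 4× C (acyclic) → no; 3× O (acyclic) → no.
That gives 4 matching atoms.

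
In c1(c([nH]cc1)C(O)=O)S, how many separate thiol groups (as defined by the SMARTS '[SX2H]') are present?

[SX2H] is the SMARTS for a thiol: an aliphatic sulfur with two connections, one being H.
Exactly one fragment in the molecule meets all constraints, giving 1 match.

1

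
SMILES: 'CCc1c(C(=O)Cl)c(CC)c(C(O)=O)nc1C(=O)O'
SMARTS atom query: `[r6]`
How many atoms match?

6

Check the 19 heavy atoms by environment: 1× n (aromatic, in 6-ring) → match; 5× c (aromatic, in 6-ring) → match; 7× C (acyclic) → no; 5× O (acyclic) → no; 1× Cl (acyclic) → no.
Summing the matching environments: 1 + 5 = 6 matching atoms.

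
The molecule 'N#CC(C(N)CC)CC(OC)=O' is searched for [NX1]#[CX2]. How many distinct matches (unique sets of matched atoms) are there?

[NX1]#[CX2] is the SMARTS for a nitrile: a nitrogen triple-bonded to a two-connected carbon.
Exactly one fragment in the molecule meets all constraints, giving 1 match.

1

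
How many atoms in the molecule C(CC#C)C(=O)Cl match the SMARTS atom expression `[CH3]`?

0

Check the 7 heavy atoms by environment: 2× C (H2) → no; 2× C (H0) → no; 1× C (H1) → no; 1× O (H0) → no; 1× Cl (H0) → no.
No environment satisfies the query, so 0 matching atoms.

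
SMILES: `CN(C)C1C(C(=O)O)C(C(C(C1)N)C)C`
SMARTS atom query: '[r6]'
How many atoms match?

6

Check the 15 heavy atoms by environment: 6× C (in 6-ring) → match; 5× C (acyclic) → no; 2× N (acyclic) → no; 2× O (acyclic) → no.
That gives 6 matching atoms.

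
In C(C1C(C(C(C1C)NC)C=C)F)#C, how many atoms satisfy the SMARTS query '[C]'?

Check the 13 heavy atoms by environment: 11× C → match; 1× F → no; 1× N → no.
That gives 11 matching atoms.

11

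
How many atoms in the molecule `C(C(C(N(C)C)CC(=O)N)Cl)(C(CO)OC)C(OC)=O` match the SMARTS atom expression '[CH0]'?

2

The query [CH0] means: aliphatic carbon with no attached hydrogen.
Check the 20 heavy atoms by environment: 2× C (H2) → no; 4× C (H1) → no; 4× O (H0) → no; 4× C (H3) → no; 1× N (H0) → no; 1× O (H1) → no; 2× C (H0) → match; 1× N (H2) → no; 1× Cl (H0) → no.
That gives 2 matching atoms.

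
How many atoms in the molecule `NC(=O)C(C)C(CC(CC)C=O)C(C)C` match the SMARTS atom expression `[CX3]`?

The query [CX3] means: C with X3: aliphatic carbon with exactly 3 total connections.
Check the 15 heavy atoms by environment: 10× C (X4) → no; 2× C (X3) → match; 2× O (X1) → no; 1× N (X3) → no.
That gives 2 matching atoms.

2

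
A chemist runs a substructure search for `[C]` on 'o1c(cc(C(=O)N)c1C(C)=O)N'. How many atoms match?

3

Check the 12 heavy atoms by environment: 1× o (aromatic) → no; 4× c (aromatic) → no; 3× C → match; 2× O → no; 2× N → no.
That gives 3 matching atoms.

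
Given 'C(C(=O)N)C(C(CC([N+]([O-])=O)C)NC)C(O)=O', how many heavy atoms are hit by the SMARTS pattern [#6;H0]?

2

Check the 17 heavy atoms by environment: 2× C (H2) → no; 3× C (H1) → no; 2× C (H3) → no; 2× C (H0) → match; 3× O (H0) → no; 1× N (H2) → no; 1× O (H1) → no; 1× N (H1) → no; 1× N (charge +1, H0) → no; 1× O (charge -1, H0) → no.
That gives 2 matching atoms.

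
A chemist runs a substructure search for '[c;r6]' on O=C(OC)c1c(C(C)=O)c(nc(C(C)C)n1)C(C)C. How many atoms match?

4

Check the 19 heavy atoms by environment: 2× n (aromatic, in 6-ring) → no; 4× c (aromatic, in 6-ring) → match; 10× C (acyclic) → no; 3× O (acyclic) → no.
That gives 4 matching atoms.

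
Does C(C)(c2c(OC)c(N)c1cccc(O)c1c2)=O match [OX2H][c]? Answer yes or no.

The pattern [OX2H][c] describes a hydroxyl oxygen attached to an aromatic carbon — a phenol.
The molecule carries a hydroxyl group (-OH), whose atoms satisfy every constraint of the query, so the pattern matches.

Yes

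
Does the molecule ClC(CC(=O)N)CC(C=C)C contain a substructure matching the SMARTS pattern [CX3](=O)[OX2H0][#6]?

No

The pattern [CX3](=O)[OX2H0][#6] describes a carbonyl carbon bonded to an oxygen that is itself bonded to carbon (no H on that O) — an ester.
The closest candidate here is a primary amide (-C(=O)NH2), but the carbonyl is bonded to N, not to an O-C linkage. No other fragment satisfies the full query, so there is no match.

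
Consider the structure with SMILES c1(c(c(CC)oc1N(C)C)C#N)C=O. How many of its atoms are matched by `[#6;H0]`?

The query [#6;H0] means: any carbon with no attached hydrogen.
Check the 14 heavy atoms by environment: 1× o (aromatic, H0) → no; 4× c (aromatic, H0) → match; 2× N (H0) → no; 3× C (H3) → no; 1× C (H0) → match; 1× C (H1) → no; 1× O (H0) → no; 1× C (H2) → no.
Summing the matching environments: 4 + 1 = 5 matching atoms.

5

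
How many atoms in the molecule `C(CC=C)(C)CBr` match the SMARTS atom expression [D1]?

The query [D1] means: atom with exactly one heavy-atom neighbour (degree 1).
Check the 7 heavy atoms by environment: 3× C (D2) → no; 1× C (D3) → no; 2× C (D1) → match; 1× Br (D1) → match.
Summing the matching environments: 2 + 1 = 3 matching atoms.

3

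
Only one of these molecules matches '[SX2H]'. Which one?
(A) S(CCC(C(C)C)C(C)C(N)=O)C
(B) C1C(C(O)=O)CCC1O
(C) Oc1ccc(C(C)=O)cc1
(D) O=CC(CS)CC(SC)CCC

[SX2H] describes an aliphatic sulfur with two connections, one being H (a thiol).
(A) has a methylthio ether (-SCH3) but the sulfur has H0 (bonded to two carbons), not H1.
(B) has a hydroxyl group (-OH) but it is an -OH, not an -SH.
(C) has a hydroxyl group (-OH) but it is an -OH, not an -SH.
(D) contains a thiol (-SH), which satisfies every atom and bond constraint.
So the answer is (D).

D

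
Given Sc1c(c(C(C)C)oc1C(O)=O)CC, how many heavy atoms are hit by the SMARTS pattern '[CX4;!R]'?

5

The query [CX4;!R] means: aliphatic carbon with four total connections, not in a ring.
Check the 14 heavy atoms by environment: 1× o (aromatic, X2, in 5-ring) → no; 4× c (aromatic, X3, in 5-ring) → no; 1× C (X3, acyclic) → no; 1× O (X1, acyclic) → no; 1× O (X2, acyclic) → no; 1× S (X2, acyclic) → no; 5× C (X4, acyclic) → match.
That gives 5 matching atoms.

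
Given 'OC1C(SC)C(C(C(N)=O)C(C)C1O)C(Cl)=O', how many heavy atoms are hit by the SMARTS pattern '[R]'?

Check the 17 heavy atoms by environment: 6× C (in 6-ring) → match; 4× C (acyclic) → no; 4× O (acyclic) → no; 1× N (acyclic) → no; 1× Cl (acyclic) → no; 1× S (acyclic) → no.
That gives 6 matching atoms.

6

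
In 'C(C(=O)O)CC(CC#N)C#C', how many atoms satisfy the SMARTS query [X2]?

The query [X2] means: any atom with exactly two total connections (bonds + H).
Check the 11 heavy atoms by environment: 4× C (X4) → no; 3× C (X2) → match; 1× N (X1) → no; 1× C (X3) → no; 1× O (X1) → no; 1× O (X2) → match.
Summing the matching environments: 3 + 1 = 4 matching atoms.

4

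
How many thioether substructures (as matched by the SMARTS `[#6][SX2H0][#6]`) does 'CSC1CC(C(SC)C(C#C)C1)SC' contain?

3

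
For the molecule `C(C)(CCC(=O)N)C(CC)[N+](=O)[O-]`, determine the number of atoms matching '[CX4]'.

7

The query [CX4] means: C with X4: aliphatic carbon with exactly 4 total connections (bonds + H).
Check the 13 heavy atoms by environment: 7× C (X4) → match; 1× C (X3) → no; 2× O (X1) → no; 1× N (X3) → no; 1× N (charge +1, X3) → no; 1× O (charge -1, X1) → no.
That gives 7 matching atoms.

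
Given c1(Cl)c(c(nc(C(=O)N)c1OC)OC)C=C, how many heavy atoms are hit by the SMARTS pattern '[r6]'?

The query [r6] means: r6 matches atoms in a six-membered ring.
Check the 16 heavy atoms by environment: 1× n (aromatic, in 6-ring) → match; 5× c (aromatic, in 6-ring) → match; 3× O (acyclic) → no; 5× C (acyclic) → no; 1× N (acyclic) → no; 1× Cl (acyclic) → no.
Summing the matching environments: 1 + 5 = 6 matching atoms.

6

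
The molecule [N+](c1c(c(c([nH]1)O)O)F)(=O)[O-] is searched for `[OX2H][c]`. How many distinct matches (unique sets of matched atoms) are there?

2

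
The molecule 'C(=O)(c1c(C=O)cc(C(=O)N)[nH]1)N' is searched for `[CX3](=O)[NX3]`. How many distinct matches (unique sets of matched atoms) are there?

2

[CX3](=O)[NX3] is the SMARTS for an amide: a carbonyl carbon bonded to a trivalent nitrogen.
The molecule carries 2 separate instances of a primary amide (-C(=O)NH2) meeting every constraint; each maps to a distinct set of atoms, giving 2 matches.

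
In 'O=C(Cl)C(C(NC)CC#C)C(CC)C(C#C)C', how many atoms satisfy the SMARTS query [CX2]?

4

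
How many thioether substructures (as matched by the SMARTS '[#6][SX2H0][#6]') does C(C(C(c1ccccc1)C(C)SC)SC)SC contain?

3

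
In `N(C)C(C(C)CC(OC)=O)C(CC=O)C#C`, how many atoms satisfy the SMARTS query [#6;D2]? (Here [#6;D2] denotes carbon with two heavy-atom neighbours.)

4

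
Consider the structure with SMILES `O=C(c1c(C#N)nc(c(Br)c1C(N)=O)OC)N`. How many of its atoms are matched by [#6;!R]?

4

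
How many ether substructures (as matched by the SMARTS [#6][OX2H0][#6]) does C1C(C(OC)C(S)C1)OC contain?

2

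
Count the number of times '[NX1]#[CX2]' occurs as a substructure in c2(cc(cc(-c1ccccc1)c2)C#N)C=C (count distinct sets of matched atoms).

1

[NX1]#[CX2] is the SMARTS for a nitrile: a nitrogen triple-bonded to a two-connected carbon.
Exactly one fragment in the molecule meets all constraints, giving 1 match.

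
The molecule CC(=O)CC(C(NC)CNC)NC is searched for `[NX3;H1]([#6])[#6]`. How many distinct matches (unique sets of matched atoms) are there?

[NX3;H1]([#6])[#6] is the SMARTS for a secondary amine: a trivalent nitrogen with one H, bonded to two carbons.
The molecule carries 3 separate instances of an N-methylamino group (-NHCH3) meeting every constraint; each maps to a distinct set of atoms, giving 3 matches.

3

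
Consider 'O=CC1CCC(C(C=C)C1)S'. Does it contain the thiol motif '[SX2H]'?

Yes

The pattern [SX2H] describes an aliphatic sulfur with two connections, one being H — a thiol.
The molecule carries a thiol (-SH), whose atoms satisfy every constraint of the query, so the pattern matches.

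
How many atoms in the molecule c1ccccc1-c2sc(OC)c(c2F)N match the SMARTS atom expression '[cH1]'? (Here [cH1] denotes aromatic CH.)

5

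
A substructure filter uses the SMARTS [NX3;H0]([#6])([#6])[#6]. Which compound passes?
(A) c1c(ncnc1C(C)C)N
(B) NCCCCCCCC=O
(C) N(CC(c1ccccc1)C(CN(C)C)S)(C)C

C

[NX3;H0]([#6])([#6])[#6] describes a trivalent nitrogen with no H, bonded to three carbons (a tertiary amine).
(A) has a primary amino group (-NH2) but the nitrogen has H2, not H0 with three carbons.
(B) has a primary amino group (-NH2) but the nitrogen has H2, not H0 with three carbons.
(C) contains a dimethylamino group (-N(CH3)2), which satisfies every atom and bond constraint.
So the answer is (C).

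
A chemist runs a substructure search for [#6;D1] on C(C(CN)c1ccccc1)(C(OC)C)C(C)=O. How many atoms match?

3

The query [#6;D1] means: carbon bonded to exactly one heavy atom.
Check the 17 heavy atoms by environment: 1× C (D2) → no; 4× C (D3) → no; 3× C (D1) → match; 1× c (aromatic, D3) → no; 5× c (aromatic, D2) → no; 1× N (D1) → no; 1× O (D2) → no; 1× O (D1) → no.
That gives 3 matching atoms.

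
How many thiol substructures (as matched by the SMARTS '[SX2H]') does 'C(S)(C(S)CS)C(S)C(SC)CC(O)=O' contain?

4

[SX2H] is the SMARTS for a thiol: an aliphatic sulfur with two connections, one being H.
The molecule carries 4 separate instances of a thiol (-SH) meeting every constraint; each maps to a distinct set of atoms, giving 4 matches.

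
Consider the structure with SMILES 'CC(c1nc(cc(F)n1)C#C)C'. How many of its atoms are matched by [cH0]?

3

The query [cH0] means: aromatic carbon with no attached hydrogen (substituted or ring-fusion).
Check the 12 heavy atoms by environment: 2× n (aromatic, H0) → no; 3× c (aromatic, H0) → match; 1× c (aromatic, H1) → no; 2× C (H1) → no; 2× C (H3) → no; 1× F (H0) → no; 1× C (H0) → no.
That gives 3 matching atoms.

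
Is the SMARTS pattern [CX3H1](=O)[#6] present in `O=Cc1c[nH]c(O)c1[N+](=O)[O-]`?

Yes

The pattern [CX3H1](=O)[#6] describes an sp2 carbon with one H, double-bonded to O and single-bonded to carbon — an aldehyde.
The molecule carries an aldehyde (-CHO), whose atoms satisfy every constraint of the query, so the pattern matches.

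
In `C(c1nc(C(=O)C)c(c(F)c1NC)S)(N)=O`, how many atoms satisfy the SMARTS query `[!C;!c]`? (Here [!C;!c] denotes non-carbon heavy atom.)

The query [!C;!c] means: neither aliphatic nor aromatic carbon — same as [!#6].
Check the 16 heavy atoms by environment: 1× n (aromatic) → match; 5× c (aromatic) → no; 4× C → no; 2× O → match; 2× N → match; 1× S → match; 1× F → match.
Summing the matching environments: 1 + 2 + 2 + 1 + 1 = 7 matching atoms.

7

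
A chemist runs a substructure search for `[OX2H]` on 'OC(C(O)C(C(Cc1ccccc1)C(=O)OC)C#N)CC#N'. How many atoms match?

2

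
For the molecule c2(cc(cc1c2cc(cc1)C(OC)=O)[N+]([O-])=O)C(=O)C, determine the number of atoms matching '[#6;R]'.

The query [#6;R] means: carbon that is part of a ring.
Check the 20 heavy atoms by environment: 10× c (aromatic, in 6-ring) → match; 1× N (charge +1, acyclic) → no; 1× O (charge -1, acyclic) → no; 4× O (acyclic) → no; 4× C (acyclic) → no.
That gives 10 matching atoms.

10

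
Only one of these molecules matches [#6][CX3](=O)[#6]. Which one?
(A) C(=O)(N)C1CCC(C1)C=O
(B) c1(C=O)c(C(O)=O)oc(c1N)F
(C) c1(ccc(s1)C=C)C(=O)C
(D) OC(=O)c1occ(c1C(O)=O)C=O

C

[#6][CX3](=O)[#6] describes a carbonyl carbon (no H) flanked by two carbons (a ketone).
(A) has a primary amide (-C(=O)NH2) but one neighbour of the carbonyl carbon is N, not C.
(B) has an aldehyde (-CHO) but the carbonyl carbon has H1, so it is not flanked by two carbons.
(C) contains an acetyl/ketone group (-C(=O)CH3), which satisfies every atom and bond constraint.
(D) has an aldehyde (-CHO) but the carbonyl carbon has H1, so it is not flanked by two carbons.
So the answer is (C).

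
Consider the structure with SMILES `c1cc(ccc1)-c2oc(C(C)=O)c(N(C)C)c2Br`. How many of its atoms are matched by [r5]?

5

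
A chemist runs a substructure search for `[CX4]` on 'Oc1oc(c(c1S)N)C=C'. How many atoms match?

0

Check the 10 heavy atoms by environment: 1× o (aromatic, X2) → no; 4× c (aromatic, X3) → no; 1× N (X3) → no; 1× S (X2) → no; 2× C (X3) → no; 1× O (X2) → no.
No environment satisfies the query, so 0 matching atoms.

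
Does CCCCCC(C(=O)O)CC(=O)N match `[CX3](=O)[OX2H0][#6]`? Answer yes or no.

No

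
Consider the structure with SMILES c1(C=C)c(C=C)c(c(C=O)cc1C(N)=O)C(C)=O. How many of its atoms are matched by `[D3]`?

The query [D3] means: atom with exactly three heavy-atom neighbours.
Check the 18 heavy atoms by environment: 5× c (aromatic, D3) → match; 1× c (aromatic, D2) → no; 3× C (D2) → no; 3× C (D1) → no; 3× O (D1) → no; 2× C (D3) → match; 1× N (D1) → no.
Summing the matching environments: 5 + 2 = 7 matching atoms.

7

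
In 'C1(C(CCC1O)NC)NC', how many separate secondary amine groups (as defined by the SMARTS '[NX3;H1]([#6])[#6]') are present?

2

[NX3;H1]([#6])[#6] is the SMARTS for a secondary amine: a trivalent nitrogen with one H, bonded to two carbons.
The molecule carries 2 separate instances of an N-methylamino group (-NHCH3) meeting every constraint; each maps to a distinct set of atoms, giving 2 matches.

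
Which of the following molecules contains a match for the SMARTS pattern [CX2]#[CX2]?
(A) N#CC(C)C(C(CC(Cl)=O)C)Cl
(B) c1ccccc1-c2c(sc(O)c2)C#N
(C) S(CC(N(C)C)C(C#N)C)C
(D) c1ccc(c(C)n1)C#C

D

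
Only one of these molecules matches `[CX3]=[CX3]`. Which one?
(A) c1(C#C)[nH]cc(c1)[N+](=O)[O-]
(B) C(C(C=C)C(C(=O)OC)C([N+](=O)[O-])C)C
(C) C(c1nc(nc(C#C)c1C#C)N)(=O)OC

B

[CX3]=[CX3] describes a non-aromatic C=C double bond between two sp2 carbons (an alkene).
(A) has an ethynyl group (-C#CH) but the C-C bond is a triple bond, not a double bond.
(B) contains a vinyl group (-CH=CH2), which satisfies every atom and bond constraint.
(C) has an ethynyl group (-C#CH) but the C-C bond is a triple bond, not a double bond.
So the answer is (B).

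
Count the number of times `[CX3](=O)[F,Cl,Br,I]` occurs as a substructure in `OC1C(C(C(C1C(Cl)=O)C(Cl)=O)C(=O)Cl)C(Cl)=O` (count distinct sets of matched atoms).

4

[CX3](=O)[F,Cl,Br,I] is the SMARTS for an acyl halide: a carbonyl carbon bonded to a halogen.
The molecule carries 4 separate instances of an acyl chloride (-C(=O)Cl) meeting every constraint; each maps to a distinct set of atoms, giving 4 matches.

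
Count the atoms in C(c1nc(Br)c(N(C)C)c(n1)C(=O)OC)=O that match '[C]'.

5

Check the 16 heavy atoms by environment: 2× n (aromatic) → no; 4× c (aromatic) → no; 5× C → match; 3× O → no; 1× N → no; 1× Br → no.
That gives 5 matching atoms.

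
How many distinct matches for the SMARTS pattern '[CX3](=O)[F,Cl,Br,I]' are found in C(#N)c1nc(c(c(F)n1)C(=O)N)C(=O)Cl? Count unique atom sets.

1

[CX3](=O)[F,Cl,Br,I] is the SMARTS for an acyl halide: a carbonyl carbon bonded to a halogen.
Exactly one fragment in the molecule meets all constraints, giving 1 match.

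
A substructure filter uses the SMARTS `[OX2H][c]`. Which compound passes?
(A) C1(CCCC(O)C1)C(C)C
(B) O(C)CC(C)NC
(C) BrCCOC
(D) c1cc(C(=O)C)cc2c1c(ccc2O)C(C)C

D

[OX2H][c] describes a hydroxyl oxygen attached to an aromatic carbon (a phenol).
(A) has a hydroxyl group (-OH) but the -OH is on an aliphatic carbon, not an aromatic c.
(B) has a methoxy ether (-OCH3) but the oxygen has H0, not H1.
(C) has a methoxy ether (-OCH3) but the oxygen has H0, not H1.
(D) contains a hydroxyl group (-OH), which satisfies every atom and bond constraint.
So the answer is (D).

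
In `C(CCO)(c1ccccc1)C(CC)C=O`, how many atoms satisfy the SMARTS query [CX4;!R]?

6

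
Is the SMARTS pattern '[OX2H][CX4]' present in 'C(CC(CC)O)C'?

Yes

The pattern [OX2H][CX4] describes a hydroxyl oxygen bound to an sp3 (X4) carbon — an aliphatic alcohol.
The molecule carries a hydroxyl group (-OH), whose atoms satisfy every constraint of the query, so the pattern matches.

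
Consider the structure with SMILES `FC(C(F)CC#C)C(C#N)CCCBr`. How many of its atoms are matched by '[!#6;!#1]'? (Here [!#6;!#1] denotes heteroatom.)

Check the 14 heavy atoms by environment: 10× C → no; 2× F → match; 1× N → match; 1× Br → match.
Summing the matching environments: 2 + 1 + 1 = 4 matching atoms.

4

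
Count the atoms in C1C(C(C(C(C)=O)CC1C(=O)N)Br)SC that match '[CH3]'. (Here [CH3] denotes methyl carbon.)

The query [CH3] means: aliphatic carbon with exactly three hydrogens.
Check the 15 heavy atoms by environment: 2× C (H2) → no; 4× C (H1) → no; 1× Br (H0) → no; 2× C (H0) → no; 2× O (H0) → no; 2× C (H3) → match; 1× N (H2) → no; 1× S (H0) → no.
That gives 2 matching atoms.

2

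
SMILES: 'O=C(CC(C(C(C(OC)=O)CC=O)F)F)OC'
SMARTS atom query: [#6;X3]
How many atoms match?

Check the 17 heavy atoms by environment: 7× C (X4) → no; 3× C (X3) → match; 3× O (X1) → no; 2× O (X2) → no; 2× F (X1) → no.
That gives 3 matching atoms.

3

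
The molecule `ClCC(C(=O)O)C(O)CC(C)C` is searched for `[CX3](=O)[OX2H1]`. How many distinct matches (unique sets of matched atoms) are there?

[CX3](=O)[OX2H1] is the SMARTS for a carboxylic acid: an sp2 carbon double-bonded to O and single-bonded to an -OH oxygen.
Exactly one fragment in the molecule meets all constraints, giving 1 match.

1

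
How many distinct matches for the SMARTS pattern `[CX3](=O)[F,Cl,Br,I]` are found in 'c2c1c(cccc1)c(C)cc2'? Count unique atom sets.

0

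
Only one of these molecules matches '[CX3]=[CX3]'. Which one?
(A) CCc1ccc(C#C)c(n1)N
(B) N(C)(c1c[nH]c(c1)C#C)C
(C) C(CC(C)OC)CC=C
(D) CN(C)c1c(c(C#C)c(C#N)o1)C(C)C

C

[CX3]=[CX3] describes a non-aromatic C=C double bond between two sp2 carbons (an alkene).
(A) has an ethynyl group (-C#CH) but the C-C bond is a triple bond, not a double bond.
(B) has an ethynyl group (-C#CH) but the C-C bond is a triple bond, not a double bond.
(C) contains a vinyl group (-CH=CH2), which satisfies every atom and bond constraint.
(D) has an ethynyl group (-C#CH) but the C-C bond is a triple bond, not a double bond.
So the answer is (C).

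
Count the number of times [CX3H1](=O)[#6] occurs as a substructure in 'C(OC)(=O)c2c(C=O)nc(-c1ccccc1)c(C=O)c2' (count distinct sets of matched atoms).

2

[CX3H1](=O)[#6] is the SMARTS for an aldehyde: an sp2 carbon with one H, double-bonded to O and single-bonded to carbon.
The molecule carries 2 separate instances of an aldehyde (-CHO) meeting every constraint; each maps to a distinct set of atoms, giving 2 matches.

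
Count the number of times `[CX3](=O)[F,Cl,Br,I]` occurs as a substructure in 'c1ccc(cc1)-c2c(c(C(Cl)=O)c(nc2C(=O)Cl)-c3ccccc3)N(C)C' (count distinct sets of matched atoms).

[CX3](=O)[F,Cl,Br,I] is the SMARTS for an acyl halide: a carbonyl carbon bonded to a halogen.
The molecule carries 2 separate instances of an acyl chloride (-C(=O)Cl) meeting every constraint; each maps to a distinct set of atoms, giving 2 matches.

2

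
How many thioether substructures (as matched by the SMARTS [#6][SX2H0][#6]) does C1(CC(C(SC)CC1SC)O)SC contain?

[#6][SX2H0][#6] is the SMARTS for a thioether: an aliphatic sulfur bridging two carbons with no H on the sulfur.
The molecule carries 3 separate instances of a methylthio ether (-SCH3) meeting every constraint; each maps to a distinct set of atoms, giving 3 matches.

3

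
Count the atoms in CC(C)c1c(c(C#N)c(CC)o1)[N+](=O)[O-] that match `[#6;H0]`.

5

The query [#6;H0] means: any carbon with no attached hydrogen.
Check the 15 heavy atoms by environment: 1× o (aromatic, H0) → no; 4× c (aromatic, H0) → match; 1× N (charge +1, H0) → no; 1× O (charge -1, H0) → no; 1× O (H0) → no; 1× C (H2) → no; 3× C (H3) → no; 1× C (H0) → match; 1× N (H0) → no; 1× C (H1) → no.
Summing the matching environments: 4 + 1 = 5 matching atoms.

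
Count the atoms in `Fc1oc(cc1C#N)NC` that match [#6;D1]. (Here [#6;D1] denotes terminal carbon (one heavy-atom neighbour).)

Check the 10 heavy atoms by environment: 1× o (aromatic, D2) → no; 3× c (aromatic, D3) → no; 1× c (aromatic, D2) → no; 1× N (D2) → no; 1× C (D1) → match; 1× F (D1) → no; 1× C (D2) → no; 1× N (D1) → no.
That gives 1 matching atom.

1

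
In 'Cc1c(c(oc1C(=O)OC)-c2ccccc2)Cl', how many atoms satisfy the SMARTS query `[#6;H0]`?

6

The query [#6;H0] means: any carbon with no attached hydrogen.
Check the 17 heavy atoms by environment: 1× o (aromatic, H0) → no; 5× c (aromatic, H0) → match; 1× Cl (H0) → no; 5× c (aromatic, H1) → no; 1× C (H0) → match; 2× O (H0) → no; 2× C (H3) → no.
Summing the matching environments: 5 + 1 = 6 matching atoms.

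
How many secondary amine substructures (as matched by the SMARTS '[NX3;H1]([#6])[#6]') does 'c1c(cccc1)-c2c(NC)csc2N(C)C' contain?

[NX3;H1]([#6])[#6] is the SMARTS for a secondary amine: a trivalent nitrogen with one H, bonded to two carbons.
Exactly one fragment in the molecule meets all constraints, giving 1 match.

1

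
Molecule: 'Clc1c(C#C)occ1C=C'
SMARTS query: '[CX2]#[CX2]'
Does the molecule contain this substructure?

Yes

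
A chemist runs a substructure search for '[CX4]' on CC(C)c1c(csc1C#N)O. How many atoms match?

3

The query [CX4] means: C with X4: aliphatic carbon with exactly 4 total connections (bonds + H).
Check the 11 heavy atoms by environment: 1× s (aromatic, X2) → no; 4× c (aromatic, X3) → no; 1× C (X2) → no; 1× N (X1) → no; 3× C (X4) → match; 1× O (X2) → no.
That gives 3 matching atoms.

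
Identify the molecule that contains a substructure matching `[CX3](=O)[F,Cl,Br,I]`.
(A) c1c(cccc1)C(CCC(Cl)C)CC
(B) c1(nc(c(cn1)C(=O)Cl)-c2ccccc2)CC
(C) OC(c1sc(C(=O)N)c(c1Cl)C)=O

[CX3](=O)[F,Cl,Br,I] describes a carbonyl carbon bonded to a halogen (an acyl halide).
(A) has a chloro substituent but the Cl is not on a carbonyl carbon.
(B) contains an acyl chloride (-C(=O)Cl), which satisfies every atom and bond constraint.
(C) has a carboxylic acid group (-C(=O)OH) but the carbonyl is bonded to -OH, not to a halogen.
So the answer is (B).

B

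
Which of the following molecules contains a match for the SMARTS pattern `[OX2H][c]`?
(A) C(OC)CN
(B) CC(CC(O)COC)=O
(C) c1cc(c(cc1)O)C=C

C

[OX2H][c] describes a hydroxyl oxygen attached to an aromatic carbon (a phenol).
(A) has a methoxy ether (-OCH3) but the oxygen has H0, not H1.
(B) has a hydroxyl group (-OH) but the -OH is on an aliphatic carbon, not an aromatic c.
(C) contains a hydroxyl group (-OH), which satisfies every atom and bond constraint.
So the answer is (C).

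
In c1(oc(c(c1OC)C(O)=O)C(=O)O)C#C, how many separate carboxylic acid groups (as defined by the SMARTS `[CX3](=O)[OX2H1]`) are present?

2

[CX3](=O)[OX2H1] is the SMARTS for a carboxylic acid: an sp2 carbon double-bonded to O and single-bonded to an -OH oxygen.
The molecule carries 2 separate instances of a carboxylic acid group (-C(=O)OH) meeting every constraint; each maps to a distinct set of atoms, giving 2 matches.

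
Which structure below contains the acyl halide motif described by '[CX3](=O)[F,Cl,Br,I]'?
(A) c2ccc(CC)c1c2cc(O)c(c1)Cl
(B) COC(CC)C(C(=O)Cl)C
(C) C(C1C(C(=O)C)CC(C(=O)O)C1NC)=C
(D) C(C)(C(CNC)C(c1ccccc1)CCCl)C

[CX3](=O)[F,Cl,Br,I] describes a carbonyl carbon bonded to a halogen (an acyl halide).
(A) has a chloro substituent but the Cl is not on a carbonyl carbon.
(B) contains an acyl chloride (-C(=O)Cl), which satisfies every atom and bond constraint.
(C) has a carboxylic acid group (-C(=O)OH) but the carbonyl is bonded to -OH, not to a halogen.
(D) has a chloro substituent but the Cl is not on a carbonyl carbon.
So the answer is (B).

B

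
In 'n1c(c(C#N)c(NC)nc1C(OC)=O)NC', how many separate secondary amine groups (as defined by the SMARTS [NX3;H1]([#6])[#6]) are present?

2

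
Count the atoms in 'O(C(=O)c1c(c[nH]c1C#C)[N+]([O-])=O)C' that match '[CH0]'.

The query [CH0] means: aliphatic carbon with no attached hydrogen.
Check the 14 heavy atoms by environment: 1× n (aromatic, H1) → no; 1× c (aromatic, H1) → no; 3× c (aromatic, H0) → no; 2× C (H0) → match; 1× C (H1) → no; 1× N (charge +1, H0) → no; 1× O (charge -1, H0) → no; 3× O (H0) → no; 1× C (H3) → no.
That gives 2 matching atoms.

2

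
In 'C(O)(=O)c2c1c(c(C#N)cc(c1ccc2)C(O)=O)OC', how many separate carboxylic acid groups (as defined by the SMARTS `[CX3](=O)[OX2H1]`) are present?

2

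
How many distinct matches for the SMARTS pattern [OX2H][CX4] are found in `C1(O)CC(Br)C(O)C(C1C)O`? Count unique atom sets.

[OX2H][CX4] is the SMARTS for an aliphatic alcohol: a hydroxyl oxygen bound to an sp3 (X4) carbon.
The molecule carries 3 separate instances of a hydroxyl group (-OH) meeting every constraint; each maps to a distinct set of atoms, giving 3 matches.

3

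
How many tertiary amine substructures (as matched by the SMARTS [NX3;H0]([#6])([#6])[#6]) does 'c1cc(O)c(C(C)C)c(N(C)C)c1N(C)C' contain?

2

[NX3;H0]([#6])([#6])[#6] is the SMARTS for a tertiary amine: a trivalent nitrogen with no H, bonded to three carbons.
The molecule carries 2 separate instances of a dimethylamino group (-N(CH3)2) meeting every constraint; each maps to a distinct set of atoms, giving 2 matches.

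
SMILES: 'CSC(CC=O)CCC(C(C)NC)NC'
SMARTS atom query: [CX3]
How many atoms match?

1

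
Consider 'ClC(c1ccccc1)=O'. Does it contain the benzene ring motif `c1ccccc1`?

Yes

The pattern c1ccccc1 describes six aromatic carbons in a ring — a benzene ring.
The required atom environment is present in the molecule, so the pattern matches.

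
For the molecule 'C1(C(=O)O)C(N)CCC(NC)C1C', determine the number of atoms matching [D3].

5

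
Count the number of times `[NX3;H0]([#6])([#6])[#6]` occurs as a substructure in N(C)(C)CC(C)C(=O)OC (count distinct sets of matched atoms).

1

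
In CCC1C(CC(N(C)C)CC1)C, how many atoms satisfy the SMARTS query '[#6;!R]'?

5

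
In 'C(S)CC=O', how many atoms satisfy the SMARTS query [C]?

3

The query [C] means: uppercase C matches aliphatic (non-aromatic) carbon only.
Check the 5 heavy atoms by environment: 3× C → match; 1× O → no; 1× S → no.
That gives 3 matching atoms.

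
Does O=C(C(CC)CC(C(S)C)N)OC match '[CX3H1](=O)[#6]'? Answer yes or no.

The pattern [CX3H1](=O)[#6] describes an sp2 carbon with one H, double-bonded to O and single-bonded to carbon — an aldehyde.
The closest candidate here is a methyl-ester group (-C(=O)OCH3), but the carbonyl carbon has H0, not H1. No other fragment satisfies the full query, so there is no match.

No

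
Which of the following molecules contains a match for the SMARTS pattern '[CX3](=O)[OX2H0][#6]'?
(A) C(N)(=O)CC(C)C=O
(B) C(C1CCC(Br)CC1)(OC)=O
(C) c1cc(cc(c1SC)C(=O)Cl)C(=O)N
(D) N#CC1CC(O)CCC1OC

B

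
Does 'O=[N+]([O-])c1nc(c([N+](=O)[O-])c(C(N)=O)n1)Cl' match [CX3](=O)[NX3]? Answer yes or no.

Yes

The pattern [CX3](=O)[NX3] describes a carbonyl carbon bonded to a trivalent nitrogen — an amide.
The molecule carries a primary amide (-C(=O)NH2), whose atoms satisfy every constraint of the query, so the pattern matches.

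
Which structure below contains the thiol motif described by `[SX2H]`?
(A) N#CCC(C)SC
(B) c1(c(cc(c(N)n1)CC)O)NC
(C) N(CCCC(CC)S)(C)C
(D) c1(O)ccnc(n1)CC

[SX2H] describes an aliphatic sulfur with two connections, one being H (a thiol).
(A) has a methylthio ether (-SCH3) but the sulfur has H0 (bonded to two carbons), not H1.
(B) has a hydroxyl group (-OH) but it is an -OH, not an -SH.
(C) contains a thiol (-SH), which satisfies every atom and bond constraint.
(D) has a hydroxyl group (-OH) but it is an -OH, not an -SH.
So the answer is (C).

C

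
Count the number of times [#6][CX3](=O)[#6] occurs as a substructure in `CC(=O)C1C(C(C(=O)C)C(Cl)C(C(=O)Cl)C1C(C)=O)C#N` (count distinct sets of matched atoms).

[#6][CX3](=O)[#6] is the SMARTS for a ketone: a carbonyl carbon (no H) flanked by two carbons.
The molecule carries 3 separate instances of an acetyl/ketone group (-C(=O)CH3) meeting every constraint; each maps to a distinct set of atoms, giving 3 matches.

3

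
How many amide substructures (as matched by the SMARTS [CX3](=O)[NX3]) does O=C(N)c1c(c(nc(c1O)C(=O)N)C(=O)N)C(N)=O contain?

4

[CX3](=O)[NX3] is the SMARTS for an amide: a carbonyl carbon bonded to a trivalent nitrogen.
The molecule carries 4 separate instances of a primary amide (-C(=O)NH2) meeting every constraint; each maps to a distinct set of atoms, giving 4 matches.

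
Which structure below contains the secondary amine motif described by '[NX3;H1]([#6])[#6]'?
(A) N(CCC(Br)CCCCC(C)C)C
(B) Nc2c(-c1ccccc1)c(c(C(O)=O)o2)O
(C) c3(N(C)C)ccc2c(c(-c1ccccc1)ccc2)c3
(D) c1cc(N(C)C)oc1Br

[NX3;H1]([#6])[#6] describes a trivalent nitrogen with one H, bonded to two carbons (a secondary amine).
(A) contains an N-methylamino group (-NHCH3), which satisfies every atom and bond constraint.
(B) has a primary amino group (-NH2) but the nitrogen has H2 and only one carbon neighbour.
(C) has a dimethylamino group (-N(CH3)2) but the nitrogen has H0, not H1.
(D) has a dimethylamino group (-N(CH3)2) but the nitrogen has H0, not H1.
So the answer is (A).

A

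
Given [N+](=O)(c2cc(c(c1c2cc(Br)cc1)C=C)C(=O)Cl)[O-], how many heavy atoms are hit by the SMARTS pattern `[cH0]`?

6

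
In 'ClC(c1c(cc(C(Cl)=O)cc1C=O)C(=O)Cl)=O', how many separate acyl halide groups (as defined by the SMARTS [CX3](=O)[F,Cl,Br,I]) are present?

[CX3](=O)[F,Cl,Br,I] is the SMARTS for an acyl halide: a carbonyl carbon bonded to a halogen.
The molecule carries 3 separate instances of an acyl chloride (-C(=O)Cl) meeting every constraint; each maps to a distinct set of atoms, giving 3 matches.

3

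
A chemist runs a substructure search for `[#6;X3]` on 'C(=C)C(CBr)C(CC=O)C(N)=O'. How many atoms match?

The query [#6;X3] means: any carbon (aromatic or not) with three total connections.
Check the 12 heavy atoms by environment: 4× C (X4) → no; 4× C (X3) → match; 2× O (X1) → no; 1× N (X3) → no; 1× Br (X1) → no.
That gives 4 matching atoms.

4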